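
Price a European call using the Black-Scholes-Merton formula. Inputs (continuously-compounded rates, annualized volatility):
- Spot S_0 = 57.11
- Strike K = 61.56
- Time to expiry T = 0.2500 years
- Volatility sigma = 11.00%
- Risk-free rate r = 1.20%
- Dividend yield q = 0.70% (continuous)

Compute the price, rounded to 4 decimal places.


d1 = (ln(S/K) + (r - q + 0.5*sigma^2) * T) / (sigma * sqrt(T)) = -1.31401048
d2 = d1 - sigma * sqrt(T) = -1.36901048
exp(-rT) = 0.99700450; exp(-qT) = 0.99825153
C = S_0 * exp(-qT) * N(d1) - K * exp(-rT) * N(d2)
N(d1) = 0.09442134; N(d2) = 0.08549800
C = 57.1100 * 0.99825153 * 0.09442134 - 61.5600 * 0.99700450 * 0.08549800 = 0.1355

Answer: Price = 0.1355


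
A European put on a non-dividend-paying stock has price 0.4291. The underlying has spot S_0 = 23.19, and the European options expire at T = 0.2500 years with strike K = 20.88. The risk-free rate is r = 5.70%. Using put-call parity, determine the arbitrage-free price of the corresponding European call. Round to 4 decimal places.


Answer: Call price = 3.0345

Derivation:
Put-call parity: C - P = S_0 * exp(-qT) - K * exp(-rT).
S_0 * exp(-qT) = 23.1900 * 1.00000000 = 23.19000000
K * exp(-rT) = 20.8800 * 0.98585105 = 20.58456994
C = P + S*exp(-qT) - K*exp(-rT)
C = 0.4291 + 23.19000000 - 20.58456994 = 3.0345


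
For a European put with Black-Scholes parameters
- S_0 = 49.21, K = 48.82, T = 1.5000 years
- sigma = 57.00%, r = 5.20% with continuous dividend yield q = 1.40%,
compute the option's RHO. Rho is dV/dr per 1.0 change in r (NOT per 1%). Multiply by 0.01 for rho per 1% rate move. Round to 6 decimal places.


d1 = 0.4420996513; d2 = -0.2560049254
phi(d1) = 0.3617996823; exp(-qT) = 0.9792189646; exp(-rT) = 0.9249644265
N(-d2) = 0.6010264830
Rho = -K*T*exp(-rT)*N(-d2) = -48.8200 * 1.5000 * 0.9249644265 * 0.6010264830 = -40.710616

Answer: Rho = -40.710616


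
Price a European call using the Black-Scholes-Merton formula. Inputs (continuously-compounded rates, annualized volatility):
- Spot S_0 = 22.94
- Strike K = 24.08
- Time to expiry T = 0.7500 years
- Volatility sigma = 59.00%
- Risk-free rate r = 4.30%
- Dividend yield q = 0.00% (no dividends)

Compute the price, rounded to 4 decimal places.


d1 = (ln(S/K) + (r - q + 0.5*sigma^2) * T) / (sigma * sqrt(T)) = 0.22367526
d2 = d1 - sigma * sqrt(T) = -0.28727973
exp(-rT) = 0.96826449; exp(-qT) = 1.00000000
C = S_0 * exp(-qT) * N(d1) - K * exp(-rT) * N(d2)
N(d1) = 0.58849500; N(d2) = 0.38694907
C = 22.9400 * 1.00000000 * 0.58849500 - 24.0800 * 0.96826449 * 0.38694907 = 4.4780

Answer: Price = 4.4780


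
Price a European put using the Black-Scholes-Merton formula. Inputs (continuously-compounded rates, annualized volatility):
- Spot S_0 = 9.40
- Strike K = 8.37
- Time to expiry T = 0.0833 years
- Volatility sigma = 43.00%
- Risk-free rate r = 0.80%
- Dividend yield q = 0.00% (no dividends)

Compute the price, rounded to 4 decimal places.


Answer: Price = 0.1024

Derivation:
d1 = (ln(S/K) + (r - q + 0.5*sigma^2) * T) / (sigma * sqrt(T)) = 1.00256081
d2 = d1 - sigma * sqrt(T) = 0.87845533
exp(-rT) = 0.99933382; exp(-qT) = 1.00000000
P = K * exp(-rT) * N(-d2) - S_0 * exp(-qT) * N(-d1)
N(-d1) = 0.15803641; N(-d2) = 0.18984833
P = 8.3700 * 0.99933382 * 0.18984833 - 9.4000 * 1.00000000 * 0.15803641 = 0.1024


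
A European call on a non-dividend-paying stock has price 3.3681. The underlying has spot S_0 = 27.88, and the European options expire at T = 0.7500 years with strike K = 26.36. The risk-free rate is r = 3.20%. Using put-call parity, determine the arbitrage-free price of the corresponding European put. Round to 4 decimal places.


Answer: Put price = 1.2230

Derivation:
Put-call parity: C - P = S_0 * exp(-qT) - K * exp(-rT).
S_0 * exp(-qT) = 27.8800 * 1.00000000 = 27.88000000
K * exp(-rT) = 26.3600 * 0.97628571 = 25.73489131
P = C - S*exp(-qT) + K*exp(-rT)
P = 3.3681 - 27.88000000 + 25.73489131 = 1.2230


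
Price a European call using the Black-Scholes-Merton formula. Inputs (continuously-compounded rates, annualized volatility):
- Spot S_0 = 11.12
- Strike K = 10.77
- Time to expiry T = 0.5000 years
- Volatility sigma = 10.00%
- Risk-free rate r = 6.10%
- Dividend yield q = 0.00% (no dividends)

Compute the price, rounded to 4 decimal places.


Answer: Price = 0.7524

Derivation:
d1 = (ln(S/K) + (r - q + 0.5*sigma^2) * T) / (sigma * sqrt(T)) = 0.91896725
d2 = d1 - sigma * sqrt(T) = 0.84825658
exp(-rT) = 0.96996043; exp(-qT) = 1.00000000
C = S_0 * exp(-qT) * N(d1) - K * exp(-rT) * N(d2)
N(d1) = 0.82094365; N(d2) = 0.80185245
C = 11.1200 * 1.00000000 * 0.82094365 - 10.7700 * 0.96996043 * 0.80185245 = 0.7524


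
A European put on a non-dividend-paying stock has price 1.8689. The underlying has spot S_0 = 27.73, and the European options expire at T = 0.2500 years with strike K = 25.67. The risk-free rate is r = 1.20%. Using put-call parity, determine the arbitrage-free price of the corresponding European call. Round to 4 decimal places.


Answer: Call price = 4.0058

Derivation:
Put-call parity: C - P = S_0 * exp(-qT) - K * exp(-rT).
S_0 * exp(-qT) = 27.7300 * 1.00000000 = 27.73000000
K * exp(-rT) = 25.6700 * 0.99700450 = 25.59310540
C = P + S*exp(-qT) - K*exp(-rT)
C = 1.8689 + 27.73000000 - 25.59310540 = 4.0058


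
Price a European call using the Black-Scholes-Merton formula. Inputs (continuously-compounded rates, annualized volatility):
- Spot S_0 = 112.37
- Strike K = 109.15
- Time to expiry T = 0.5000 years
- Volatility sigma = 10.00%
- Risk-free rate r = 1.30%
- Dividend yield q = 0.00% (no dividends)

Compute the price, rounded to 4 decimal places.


d1 = (ln(S/K) + (r - q + 0.5*sigma^2) * T) / (sigma * sqrt(T)) = 0.53844647
d2 = d1 - sigma * sqrt(T) = 0.46773579
exp(-rT) = 0.99352108; exp(-qT) = 1.00000000
C = S_0 * exp(-qT) * N(d1) - K * exp(-rT) * N(d2)
N(d1) = 0.70486557; N(d2) = 0.68001323
C = 112.3700 * 1.00000000 * 0.70486557 - 109.1500 * 0.99352108 * 0.68001323 = 5.4632

Answer: Price = 5.4632


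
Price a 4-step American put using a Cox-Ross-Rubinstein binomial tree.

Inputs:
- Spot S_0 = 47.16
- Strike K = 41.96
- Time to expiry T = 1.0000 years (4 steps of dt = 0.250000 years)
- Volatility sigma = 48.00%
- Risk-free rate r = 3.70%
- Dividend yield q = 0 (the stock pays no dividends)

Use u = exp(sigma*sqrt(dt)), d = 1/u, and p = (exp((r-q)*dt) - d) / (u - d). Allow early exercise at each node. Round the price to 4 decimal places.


dt = T/N = 0.250000
u = exp(sigma*sqrt(dt)) = 1.271249; d = 1/u = 0.786628
p = (exp((r-q)*dt) - d) / (u - d) = 0.459462
Discount per step: exp(-r*dt) = 0.990793
Stock lattice S(k, i) with i counting down-moves:
  k=0: S(0,0) = 47.1600
  k=1: S(1,0) = 59.9521; S(1,1) = 37.0974
  k=2: S(2,0) = 76.2141; S(2,1) = 47.1600; S(2,2) = 29.1818
  k=3: S(3,0) = 96.8871; S(3,1) = 59.9521; S(3,2) = 37.0974; S(3,3) = 22.9552
  k=4: S(4,0) = 123.1676; S(4,1) = 76.2141; S(4,2) = 47.1600; S(4,3) = 29.1818; S(4,4) = 18.0572
Terminal payoffs V(N, i) = max(K - S_T, 0):
  V(4,0) = 0.000000; V(4,1) = 0.000000; V(4,2) = 0.000000; V(4,3) = 12.778175; V(4,4) = 23.902771
Backward induction: V(k, i) = exp(-r*dt) * [p * V(k+1, i) + (1-p) * V(k+1, i+1)]; then take max(V_cont, immediate exercise) for American.
  V(3,0) = exp(-r*dt) * [p*0.000000 + (1-p)*0.000000] = 0.000000; exercise = 0.000000; V(3,0) = max -> 0.000000
  V(3,1) = exp(-r*dt) * [p*0.000000 + (1-p)*0.000000] = 0.000000; exercise = 0.000000; V(3,1) = max -> 0.000000
  V(3,2) = exp(-r*dt) * [p*0.000000 + (1-p)*12.778175] = 6.843494; exercise = 4.862630; V(3,2) = max -> 6.843494
  V(3,3) = exp(-r*dt) * [p*12.778175 + (1-p)*23.902771] = 18.618423; exercise = 19.004764; V(3,3) = max -> 19.004764
  V(2,0) = exp(-r*dt) * [p*0.000000 + (1-p)*0.000000] = 0.000000; exercise = 0.000000; V(2,0) = max -> 0.000000
  V(2,1) = exp(-r*dt) * [p*0.000000 + (1-p)*6.843494] = 3.665109; exercise = 0.000000; V(2,1) = max -> 3.665109
  V(2,2) = exp(-r*dt) * [p*6.843494 + (1-p)*19.004764] = 13.293586; exercise = 12.778175; V(2,2) = max -> 13.293586
  V(1,0) = exp(-r*dt) * [p*0.000000 + (1-p)*3.665109] = 1.962890; exercise = 0.000000; V(1,0) = max -> 1.962890
  V(1,1) = exp(-r*dt) * [p*3.665109 + (1-p)*13.293586] = 8.788001; exercise = 4.862630; V(1,1) = max -> 8.788001
  V(0,0) = exp(-r*dt) * [p*1.962890 + (1-p)*8.788001] = 5.600081; exercise = 0.000000; V(0,0) = max -> 5.600081

Answer: Price = V(0,0) = 5.6001


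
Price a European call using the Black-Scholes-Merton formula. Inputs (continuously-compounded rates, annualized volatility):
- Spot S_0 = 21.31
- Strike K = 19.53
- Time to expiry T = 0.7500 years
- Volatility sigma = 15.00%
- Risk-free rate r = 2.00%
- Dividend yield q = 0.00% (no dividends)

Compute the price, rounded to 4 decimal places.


d1 = (ln(S/K) + (r - q + 0.5*sigma^2) * T) / (sigma * sqrt(T)) = 0.85187802
d2 = d1 - sigma * sqrt(T) = 0.72197421
exp(-rT) = 0.98511194; exp(-qT) = 1.00000000
C = S_0 * exp(-qT) * N(d1) - K * exp(-rT) * N(d2)
N(d1) = 0.80285910; N(d2) = 0.76484483
C = 21.3100 * 1.00000000 * 0.80285910 - 19.5300 * 0.98511194 * 0.76484483 = 2.3939

Answer: Price = 2.3939


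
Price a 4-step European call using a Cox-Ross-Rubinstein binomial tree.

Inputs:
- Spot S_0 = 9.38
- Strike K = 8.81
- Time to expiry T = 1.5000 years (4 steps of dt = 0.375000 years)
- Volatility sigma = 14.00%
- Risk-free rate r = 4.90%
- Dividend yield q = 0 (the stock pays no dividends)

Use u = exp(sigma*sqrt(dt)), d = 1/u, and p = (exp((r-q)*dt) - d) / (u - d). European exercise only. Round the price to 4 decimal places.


dt = T/N = 0.375000
u = exp(sigma*sqrt(dt)) = 1.089514; d = 1/u = 0.917840
p = (exp((r-q)*dt) - d) / (u - d) = 0.586604
Discount per step: exp(-r*dt) = 0.981793
Stock lattice S(k, i) with i counting down-moves:
  k=0: S(0,0) = 9.3800
  k=1: S(1,0) = 10.2196; S(1,1) = 8.6093
  k=2: S(2,0) = 11.1345; S(2,1) = 9.3800; S(2,2) = 7.9020
  k=3: S(3,0) = 12.1311; S(3,1) = 10.2196; S(3,2) = 8.6093; S(3,3) = 7.2528
  k=4: S(4,0) = 13.2171; S(4,1) = 11.1345; S(4,2) = 9.3800; S(4,3) = 7.9020; S(4,4) = 6.6569
Terminal payoffs V(N, i) = max(S_T - K, 0):
  V(4,0) = 4.407059; V(4,1) = 2.324452; V(4,2) = 0.570000; V(4,3) = 0.000000; V(4,4) = 0.000000
Backward induction: V(k, i) = exp(-r*dt) * [p * V(k+1, i) + (1-p) * V(k+1, i+1)].
  V(3,0) = exp(-r*dt) * [p*4.407059 + (1-p)*2.324452] = 3.481551
  V(3,1) = exp(-r*dt) * [p*2.324452 + (1-p)*0.570000] = 1.570051
  V(3,2) = exp(-r*dt) * [p*0.570000 + (1-p)*0.000000] = 0.328276
  V(3,3) = exp(-r*dt) * [p*0.000000 + (1-p)*0.000000] = 0.000000
  V(2,0) = exp(-r*dt) * [p*3.481551 + (1-p)*1.570051] = 2.642342
  V(2,1) = exp(-r*dt) * [p*1.570051 + (1-p)*0.328276] = 1.037466
  V(2,2) = exp(-r*dt) * [p*0.328276 + (1-p)*0.000000] = 0.189062
  V(1,0) = exp(-r*dt) * [p*2.642342 + (1-p)*1.037466] = 1.942862
  V(1,1) = exp(-r*dt) * [p*1.037466 + (1-p)*0.189062] = 0.674235
  V(0,0) = exp(-r*dt) * [p*1.942862 + (1-p)*0.674235] = 1.392591

Answer: Price = V(0,0) = 1.3926


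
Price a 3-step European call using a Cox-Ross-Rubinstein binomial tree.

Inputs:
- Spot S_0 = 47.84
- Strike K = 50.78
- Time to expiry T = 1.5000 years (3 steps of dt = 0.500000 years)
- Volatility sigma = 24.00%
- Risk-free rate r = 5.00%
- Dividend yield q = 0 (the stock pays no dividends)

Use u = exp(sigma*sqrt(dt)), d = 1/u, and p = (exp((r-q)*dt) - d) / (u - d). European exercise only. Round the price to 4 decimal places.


Answer: Price = V(0,0) = 6.2010

Derivation:
dt = T/N = 0.500000
u = exp(sigma*sqrt(dt)) = 1.184956; d = 1/u = 0.843913
p = (exp((r-q)*dt) - d) / (u - d) = 0.531904
Discount per step: exp(-r*dt) = 0.975310
Stock lattice S(k, i) with i counting down-moves:
  k=0: S(0,0) = 47.8400
  k=1: S(1,0) = 56.6883; S(1,1) = 40.3728
  k=2: S(2,0) = 67.1731; S(2,1) = 47.8400; S(2,2) = 34.0711
  k=3: S(3,0) = 79.5972; S(3,1) = 56.6883; S(3,2) = 40.3728; S(3,3) = 28.7531
Terminal payoffs V(N, i) = max(S_T - K, 0):
  V(3,0) = 28.817206; V(3,1) = 5.908294; V(3,2) = 0.000000; V(3,3) = 0.000000
Backward induction: V(k, i) = exp(-r*dt) * [p * V(k+1, i) + (1-p) * V(k+1, i+1)].
  V(2,0) = exp(-r*dt) * [p*28.817206 + (1-p)*5.908294] = 17.646896
  V(2,1) = exp(-r*dt) * [p*5.908294 + (1-p)*0.000000] = 3.065051
  V(2,2) = exp(-r*dt) * [p*0.000000 + (1-p)*0.000000] = 0.000000
  V(1,0) = exp(-r*dt) * [p*17.646896 + (1-p)*3.065051] = 10.554012
  V(1,1) = exp(-r*dt) * [p*3.065051 + (1-p)*0.000000] = 1.590060
  V(0,0) = exp(-r*dt) * [p*10.554012 + (1-p)*1.590060] = 6.201039


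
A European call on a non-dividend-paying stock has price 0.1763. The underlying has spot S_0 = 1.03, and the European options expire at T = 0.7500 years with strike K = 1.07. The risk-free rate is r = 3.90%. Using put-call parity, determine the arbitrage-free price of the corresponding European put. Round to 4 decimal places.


Put-call parity: C - P = S_0 * exp(-qT) - K * exp(-rT).
S_0 * exp(-qT) = 1.0300 * 1.00000000 = 1.03000000
K * exp(-rT) = 1.0700 * 0.97117364 = 1.03915580
P = C - S*exp(-qT) + K*exp(-rT)
P = 0.1763 - 1.03000000 + 1.03915580 = 0.1855

Answer: Put price = 0.1855


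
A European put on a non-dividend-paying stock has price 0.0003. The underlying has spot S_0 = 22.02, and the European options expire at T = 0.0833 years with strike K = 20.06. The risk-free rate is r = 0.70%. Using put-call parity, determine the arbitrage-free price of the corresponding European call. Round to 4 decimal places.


Put-call parity: C - P = S_0 * exp(-qT) - K * exp(-rT).
S_0 * exp(-qT) = 22.0200 * 1.00000000 = 22.02000000
K * exp(-rT) = 20.0600 * 0.99941707 = 20.04830642
C = P + S*exp(-qT) - K*exp(-rT)
C = 0.0003 + 22.02000000 - 20.04830642 = 1.9720

Answer: Call price = 1.9720


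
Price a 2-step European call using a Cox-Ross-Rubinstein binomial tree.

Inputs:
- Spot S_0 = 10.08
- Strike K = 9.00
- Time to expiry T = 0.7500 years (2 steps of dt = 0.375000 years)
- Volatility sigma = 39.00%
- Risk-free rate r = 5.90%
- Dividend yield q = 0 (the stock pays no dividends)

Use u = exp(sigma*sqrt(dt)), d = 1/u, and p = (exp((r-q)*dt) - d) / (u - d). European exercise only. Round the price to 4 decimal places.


Answer: Price = V(0,0) = 2.1615

Derivation:
dt = T/N = 0.375000
u = exp(sigma*sqrt(dt)) = 1.269757; d = 1/u = 0.787552
p = (exp((r-q)*dt) - d) / (u - d) = 0.486970
Discount per step: exp(-r*dt) = 0.978118
Stock lattice S(k, i) with i counting down-moves:
  k=0: S(0,0) = 10.0800
  k=1: S(1,0) = 12.7991; S(1,1) = 7.9385
  k=2: S(2,0) = 16.2518; S(2,1) = 10.0800; S(2,2) = 6.2520
Terminal payoffs V(N, i) = max(S_T - K, 0):
  V(2,0) = 7.251801; V(2,1) = 1.080000; V(2,2) = 0.000000
Backward induction: V(k, i) = exp(-r*dt) * [p * V(k+1, i) + (1-p) * V(k+1, i+1)].
  V(1,0) = exp(-r*dt) * [p*7.251801 + (1-p)*1.080000] = 3.996085
  V(1,1) = exp(-r*dt) * [p*1.080000 + (1-p)*0.000000] = 0.514420
  V(0,0) = exp(-r*dt) * [p*3.996085 + (1-p)*0.514420] = 2.161530


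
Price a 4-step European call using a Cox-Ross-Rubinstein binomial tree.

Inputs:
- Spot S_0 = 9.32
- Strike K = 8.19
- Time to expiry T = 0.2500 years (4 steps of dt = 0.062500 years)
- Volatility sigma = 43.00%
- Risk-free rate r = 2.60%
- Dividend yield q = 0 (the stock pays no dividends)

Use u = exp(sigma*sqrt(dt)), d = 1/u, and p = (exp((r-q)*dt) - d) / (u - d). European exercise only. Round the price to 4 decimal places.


Answer: Price = V(0,0) = 1.5168

Derivation:
dt = T/N = 0.062500
u = exp(sigma*sqrt(dt)) = 1.113491; d = 1/u = 0.898077
p = (exp((r-q)*dt) - d) / (u - d) = 0.480701
Discount per step: exp(-r*dt) = 0.998376
Stock lattice S(k, i) with i counting down-moves:
  k=0: S(0,0) = 9.3200
  k=1: S(1,0) = 10.3777; S(1,1) = 8.3701
  k=2: S(2,0) = 11.5555; S(2,1) = 9.3200; S(2,2) = 7.5170
  k=3: S(3,0) = 12.8670; S(3,1) = 10.3777; S(3,2) = 8.3701; S(3,3) = 6.7508
  k=4: S(4,0) = 14.3272; S(4,1) = 11.5555; S(4,2) = 9.3200; S(4,3) = 7.5170; S(4,4) = 6.0627
Terminal payoffs V(N, i) = max(S_T - K, 0):
  V(4,0) = 6.137240; V(4,1) = 3.365513; V(4,2) = 1.130000; V(4,3) = 0.000000; V(4,4) = 0.000000
Backward induction: V(k, i) = exp(-r*dt) * [p * V(k+1, i) + (1-p) * V(k+1, i+1)].
  V(3,0) = exp(-r*dt) * [p*6.137240 + (1-p)*3.365513] = 4.690256
  V(3,1) = exp(-r*dt) * [p*3.365513 + (1-p)*1.130000] = 2.201033
  V(3,2) = exp(-r*dt) * [p*1.130000 + (1-p)*0.000000] = 0.542310
  V(3,3) = exp(-r*dt) * [p*0.000000 + (1-p)*0.000000] = 0.000000
  V(2,0) = exp(-r*dt) * [p*4.690256 + (1-p)*2.201033] = 3.392087
  V(2,1) = exp(-r*dt) * [p*2.201033 + (1-p)*0.542310] = 1.337484
  V(2,2) = exp(-r*dt) * [p*0.542310 + (1-p)*0.000000] = 0.260265
  V(1,0) = exp(-r*dt) * [p*3.392087 + (1-p)*1.337484] = 2.321358
  V(1,1) = exp(-r*dt) * [p*1.337484 + (1-p)*0.260265] = 0.776821
  V(0,0) = exp(-r*dt) * [p*2.321358 + (1-p)*0.776821] = 1.516814


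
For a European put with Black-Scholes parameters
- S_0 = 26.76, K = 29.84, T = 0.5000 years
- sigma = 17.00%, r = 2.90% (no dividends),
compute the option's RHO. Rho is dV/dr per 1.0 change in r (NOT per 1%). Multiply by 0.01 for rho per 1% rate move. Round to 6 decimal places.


Answer: Rho = -11.781162

Derivation:
d1 = -0.7255459638; d2 = -0.8457541166
phi(d1) = 0.3066197170; exp(-qT) = 1.0000000000; exp(-rT) = 0.9856046187
N(-d2) = 0.8011550366
Rho = -K*T*exp(-rT)*N(-d2) = -29.8400 * 0.5000 * 0.9856046187 * 0.8011550366 = -11.781162


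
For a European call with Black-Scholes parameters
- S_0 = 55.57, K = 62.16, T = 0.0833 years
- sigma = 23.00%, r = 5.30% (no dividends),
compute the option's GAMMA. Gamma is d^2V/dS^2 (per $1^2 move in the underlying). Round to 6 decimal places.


d1 = -1.5885335311; d2 = -1.6549155316
phi(d1) = 0.1129671825; exp(-qT) = 1.0000000000; exp(-rT) = 0.9955948313
Gamma = exp(-qT) * phi(d1) / (S * sigma * sqrt(T)) = 1.0000000000 * 0.1129671825 / (55.5700 * 0.2300 * 0.2886173938) = 0.030624

Answer: Gamma = 0.030624


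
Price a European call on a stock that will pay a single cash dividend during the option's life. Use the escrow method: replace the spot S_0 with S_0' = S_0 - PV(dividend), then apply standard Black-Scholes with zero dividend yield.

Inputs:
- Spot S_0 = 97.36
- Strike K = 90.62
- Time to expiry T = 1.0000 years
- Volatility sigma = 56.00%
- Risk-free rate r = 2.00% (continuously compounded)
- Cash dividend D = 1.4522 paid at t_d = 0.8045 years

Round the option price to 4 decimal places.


Answer: Price = 24.1111

Derivation:
PV(D) = D * exp(-r * t_d) = 1.4522 * 0.98403875 = 1.42902108
S_0' = S_0 - PV(D) = 97.3600 - 1.42902108 = 95.93097892
d1 = (ln(S_0'/K) + (r + sigma^2/2)*T) / (sigma*sqrt(T)) = 0.41741790
d2 = d1 - sigma*sqrt(T) = -0.14258210
exp(-rT) = 0.98019867
N(d1) = 0.66181362; N(d2) = 0.44331012
C = S_0' * N(d1) - K * exp(-rT) * N(d2) = 95.93097892 * 0.66181362 - 90.6200 * 0.98019867 * 0.44331012 = 24.1111


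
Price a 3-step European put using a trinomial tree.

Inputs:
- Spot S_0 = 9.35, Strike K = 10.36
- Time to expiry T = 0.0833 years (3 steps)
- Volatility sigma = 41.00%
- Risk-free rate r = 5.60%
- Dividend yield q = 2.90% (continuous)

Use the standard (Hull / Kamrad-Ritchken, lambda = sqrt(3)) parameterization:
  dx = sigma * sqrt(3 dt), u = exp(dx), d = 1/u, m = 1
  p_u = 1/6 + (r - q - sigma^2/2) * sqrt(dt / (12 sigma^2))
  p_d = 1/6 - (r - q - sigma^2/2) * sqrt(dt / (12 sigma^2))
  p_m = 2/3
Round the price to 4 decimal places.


Answer: Price = V(0,0) = 1.1093

Derivation:
dt = T/N = 0.027767; dx = sigma*sqrt(3*dt) = 0.118333
u = exp(dx) = 1.125619; d = 1/u = 0.888400
p_u = 0.159973, p_m = 0.666667, p_d = 0.173360
Discount per step: exp(-r*dt) = 0.998446
Stock lattice S(k, j) with j the centered position index:
  k=0: S(0,+0) = 9.3500
  k=1: S(1,-1) = 8.3065; S(1,+0) = 9.3500; S(1,+1) = 10.5245
  k=2: S(2,-2) = 7.3795; S(2,-1) = 8.3065; S(2,+0) = 9.3500; S(2,+1) = 10.5245; S(2,+2) = 11.8466
  k=3: S(3,-3) = 6.5560; S(3,-2) = 7.3795; S(3,-1) = 8.3065; S(3,+0) = 9.3500; S(3,+1) = 10.5245; S(3,+2) = 11.8466; S(3,+3) = 13.3348
Terminal payoffs V(N, j) = max(K - S_T, 0):
  V(3,-3) = 3.804024; V(3,-2) = 2.980469; V(3,-1) = 2.053460; V(3,+0) = 1.010000; V(3,+1) = 0.000000; V(3,+2) = 0.000000; V(3,+3) = 0.000000
Backward induction: V(k, j) = exp(-r*dt) * [p_u * V(k+1, j+1) + p_m * V(k+1, j) + p_d * V(k+1, j-1)]
  V(2,-2) = exp(-r*dt) * [p_u*2.053460 + p_m*2.980469 + p_d*3.804024] = 2.970322
  V(2,-1) = exp(-r*dt) * [p_u*1.010000 + p_m*2.053460 + p_d*2.980469] = 2.044059
  V(2,+0) = exp(-r*dt) * [p_u*0.000000 + p_m*1.010000 + p_d*2.053460] = 1.027722
  V(2,+1) = exp(-r*dt) * [p_u*0.000000 + p_m*0.000000 + p_d*1.010000] = 0.174822
  V(2,+2) = exp(-r*dt) * [p_u*0.000000 + p_m*0.000000 + p_d*0.000000] = 0.000000
  V(1,-1) = exp(-r*dt) * [p_u*1.027722 + p_m*2.044059 + p_d*2.970322] = 2.038877
  V(1,+0) = exp(-r*dt) * [p_u*0.174822 + p_m*1.027722 + p_d*2.044059] = 1.065814
  V(1,+1) = exp(-r*dt) * [p_u*0.000000 + p_m*0.174822 + p_d*1.027722] = 0.294256
  V(0,+0) = exp(-r*dt) * [p_u*0.294256 + p_m*1.065814 + p_d*2.038877] = 1.109349


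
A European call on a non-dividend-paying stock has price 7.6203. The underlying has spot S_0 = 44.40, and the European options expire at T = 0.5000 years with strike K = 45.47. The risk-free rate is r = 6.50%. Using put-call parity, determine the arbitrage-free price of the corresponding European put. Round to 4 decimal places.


Answer: Put price = 7.2363

Derivation:
Put-call parity: C - P = S_0 * exp(-qT) - K * exp(-rT).
S_0 * exp(-qT) = 44.4000 * 1.00000000 = 44.40000000
K * exp(-rT) = 45.4700 * 0.96802245 = 44.01598079
P = C - S*exp(-qT) + K*exp(-rT)
P = 7.6203 - 44.40000000 + 44.01598079 = 7.2363


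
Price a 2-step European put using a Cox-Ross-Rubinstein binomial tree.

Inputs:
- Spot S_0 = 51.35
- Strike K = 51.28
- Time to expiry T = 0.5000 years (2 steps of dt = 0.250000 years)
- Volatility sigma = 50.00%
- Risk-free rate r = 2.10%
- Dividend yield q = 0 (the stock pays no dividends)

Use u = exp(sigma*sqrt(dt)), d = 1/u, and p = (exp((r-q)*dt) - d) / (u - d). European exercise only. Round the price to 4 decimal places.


Answer: Price = V(0,0) = 6.0657

Derivation:
dt = T/N = 0.250000
u = exp(sigma*sqrt(dt)) = 1.284025; d = 1/u = 0.778801
p = (exp((r-q)*dt) - d) / (u - d) = 0.448242
Discount per step: exp(-r*dt) = 0.994764
Stock lattice S(k, i) with i counting down-moves:
  k=0: S(0,0) = 51.3500
  k=1: S(1,0) = 65.9347; S(1,1) = 39.9914
  k=2: S(2,0) = 84.6618; S(2,1) = 51.3500; S(2,2) = 31.1453
Terminal payoffs V(N, i) = max(K - S_T, 0):
  V(2,0) = 0.000000; V(2,1) = 0.000000; V(2,2) = 20.134651
Backward induction: V(k, i) = exp(-r*dt) * [p * V(k+1, i) + (1-p) * V(k+1, i+1)].
  V(1,0) = exp(-r*dt) * [p*0.000000 + (1-p)*0.000000] = 0.000000
  V(1,1) = exp(-r*dt) * [p*0.000000 + (1-p)*20.134651] = 11.051278
  V(0,0) = exp(-r*dt) * [p*0.000000 + (1-p)*11.051278] = 6.065700


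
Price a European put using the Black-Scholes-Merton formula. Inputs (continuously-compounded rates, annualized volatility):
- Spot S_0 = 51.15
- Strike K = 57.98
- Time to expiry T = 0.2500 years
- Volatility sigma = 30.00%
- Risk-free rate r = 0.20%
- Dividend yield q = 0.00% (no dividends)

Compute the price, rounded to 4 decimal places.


d1 = (ln(S/K) + (r - q + 0.5*sigma^2) * T) / (sigma * sqrt(T)) = -0.75723754
d2 = d1 - sigma * sqrt(T) = -0.90723754
exp(-rT) = 0.99950012; exp(-qT) = 1.00000000
P = K * exp(-rT) * N(-d2) - S_0 * exp(-qT) * N(-d1)
N(-d1) = 0.77554622; N(-d2) = 0.81785940
P = 57.9800 * 0.99950012 * 0.81785940 - 51.1500 * 1.00000000 * 0.77554622 = 7.7266

Answer: Price = 7.7266


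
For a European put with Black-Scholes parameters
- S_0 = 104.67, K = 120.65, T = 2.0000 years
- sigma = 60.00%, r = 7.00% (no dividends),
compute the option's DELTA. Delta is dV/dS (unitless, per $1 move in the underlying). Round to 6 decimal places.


Answer: Delta = -0.336581

Derivation:
d1 = 0.4218112942; d2 = -0.4267168432
phi(d1) = 0.3649843083; exp(-qT) = 1.0000000000; exp(-rT) = 0.8693582354
N(-d1) = 0.3365813806
Delta = -exp(-qT) * N(-d1) = -1.0000000000 * 0.3365813806 = -0.336581


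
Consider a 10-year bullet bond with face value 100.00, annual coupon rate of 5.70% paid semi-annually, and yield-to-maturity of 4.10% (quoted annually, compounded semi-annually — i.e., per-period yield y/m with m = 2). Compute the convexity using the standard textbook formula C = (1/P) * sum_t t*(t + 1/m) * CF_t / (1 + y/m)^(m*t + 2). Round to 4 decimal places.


Coupon per period c = face * coupon_rate / m = 2.850000
Periods per year m = 2; per-period yield y/m = 0.020500
Number of cashflows N = 20
Cashflows (t years, CF_t, discount factor 1/(1+y/m)^(m*t), PV):
  t = 0.5000: CF_t = 2.850000, DF = 0.979912, PV = 2.792749
  t = 1.0000: CF_t = 2.850000, DF = 0.960227, PV = 2.736647
  t = 1.5000: CF_t = 2.850000, DF = 0.940938, PV = 2.681673
  t = 2.0000: CF_t = 2.850000, DF = 0.922036, PV = 2.627803
  t = 2.5000: CF_t = 2.850000, DF = 0.903514, PV = 2.575015
  t = 3.0000: CF_t = 2.850000, DF = 0.885364, PV = 2.523288
  t = 3.5000: CF_t = 2.850000, DF = 0.867579, PV = 2.472600
  t = 4.0000: CF_t = 2.850000, DF = 0.850151, PV = 2.422930
  t = 4.5000: CF_t = 2.850000, DF = 0.833073, PV = 2.374257
  t = 5.0000: CF_t = 2.850000, DF = 0.816338, PV = 2.326563
  t = 5.5000: CF_t = 2.850000, DF = 0.799939, PV = 2.279826
  t = 6.0000: CF_t = 2.850000, DF = 0.783870, PV = 2.234029
  t = 6.5000: CF_t = 2.850000, DF = 0.768123, PV = 2.189151
  t = 7.0000: CF_t = 2.850000, DF = 0.752693, PV = 2.145175
  t = 7.5000: CF_t = 2.850000, DF = 0.737573, PV = 2.102082
  t = 8.0000: CF_t = 2.850000, DF = 0.722756, PV = 2.059855
  t = 8.5000: CF_t = 2.850000, DF = 0.708237, PV = 2.018477
  t = 9.0000: CF_t = 2.850000, DF = 0.694010, PV = 1.977929
  t = 9.5000: CF_t = 2.850000, DF = 0.680069, PV = 1.938196
  t = 10.0000: CF_t = 102.850000, DF = 0.666407, PV = 68.540002
Price P = sum_t PV_t = 113.018247
Convexity numerator sum_t t*(t + 1/m) * CF_t / (1+y/m)^(m*t + 2):
  t = 0.5000: term = 1.340837
  t = 1.0000: term = 3.941705
  t = 1.5000: term = 7.725046
  t = 2.0000: term = 12.616440
  t = 2.5000: term = 18.544497
  t = 3.0000: term = 25.440760
  t = 3.5000: term = 33.239602
  t = 4.0000: term = 41.878129
  t = 4.5000: term = 51.296092
  t = 5.0000: term = 61.435790
  t = 5.5000: term = 72.241987
  t = 6.0000: term = 83.661826
  t = 6.5000: term = 95.644747
  t = 7.0000: term = 108.142404
  t = 7.5000: term = 121.108592
  t = 8.0000: term = 134.499172
  t = 8.5000: term = 148.271992
  t = 9.0000: term = 162.386826
  t = 9.5000: term = 176.805298
  t = 10.0000: term = 6910.466977
Convexity = (1/P) * sum = 8270.688718 / 113.018247 = 73.180118

Answer: Convexity = 73.1801


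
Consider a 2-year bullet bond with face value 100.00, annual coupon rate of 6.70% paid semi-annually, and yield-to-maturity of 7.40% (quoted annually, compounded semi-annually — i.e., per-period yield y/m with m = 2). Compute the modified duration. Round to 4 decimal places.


Coupon per period c = face * coupon_rate / m = 3.350000
Periods per year m = 2; per-period yield y/m = 0.037000
Number of cashflows N = 4
Cashflows (t years, CF_t, discount factor 1/(1+y/m)^(m*t), PV):
  t = 0.5000: CF_t = 3.350000, DF = 0.964320, PV = 3.230473
  t = 1.0000: CF_t = 3.350000, DF = 0.929913, PV = 3.115210
  t = 1.5000: CF_t = 3.350000, DF = 0.896734, PV = 3.004060
  t = 2.0000: CF_t = 103.350000, DF = 0.864739, PV = 89.370761
Price P = sum_t PV_t = 98.720503
First compute Macaulay numerator sum_t t * PV_t:
  t * PV_t at t = 0.5000: 1.615236
  t * PV_t at t = 1.0000: 3.115210
  t * PV_t at t = 1.5000: 4.506089
  t * PV_t at t = 2.0000: 178.741522
Macaulay duration D = 187.978057 / 98.720503 = 1.904144
Modified duration = D / (1 + y/m) = 1.904144 / (1 + 0.037000) = 1.836204

Answer: Modified duration = 1.8362


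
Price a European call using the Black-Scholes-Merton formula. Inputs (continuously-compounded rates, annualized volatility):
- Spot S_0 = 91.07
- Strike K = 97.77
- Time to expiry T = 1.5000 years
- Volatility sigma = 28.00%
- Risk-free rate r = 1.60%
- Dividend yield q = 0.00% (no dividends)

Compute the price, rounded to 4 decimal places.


d1 = (ln(S/K) + (r - q + 0.5*sigma^2) * T) / (sigma * sqrt(T)) = 0.03444058
d2 = d1 - sigma * sqrt(T) = -0.30848798
exp(-rT) = 0.97628571; exp(-qT) = 1.00000000
C = S_0 * exp(-qT) * N(d1) - K * exp(-rT) * N(d2)
N(d1) = 0.51373709; N(d2) = 0.37885552
C = 91.0700 * 1.00000000 * 0.51373709 - 97.7700 * 0.97628571 * 0.37885552 = 10.6237

Answer: Price = 10.6237


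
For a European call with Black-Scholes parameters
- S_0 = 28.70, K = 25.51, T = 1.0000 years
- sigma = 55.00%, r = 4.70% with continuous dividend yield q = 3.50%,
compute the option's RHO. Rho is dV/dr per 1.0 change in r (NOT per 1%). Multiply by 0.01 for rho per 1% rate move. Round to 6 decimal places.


d1 = 0.5110483466; d2 = -0.0389516534
phi(d1) = 0.3501044503; exp(-qT) = 0.9656054163; exp(-rT) = 0.9540873976
N(d2) = 0.4844644672
Rho = K*T*exp(-rT)*N(d2) = 25.5100 * 1.0000 * 0.9540873976 * 0.4844644672 = 11.791269

Answer: Rho = 11.791269


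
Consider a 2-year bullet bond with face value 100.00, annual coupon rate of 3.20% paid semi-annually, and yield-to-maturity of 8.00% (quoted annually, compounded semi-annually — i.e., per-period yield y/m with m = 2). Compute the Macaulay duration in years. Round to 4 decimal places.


Coupon per period c = face * coupon_rate / m = 1.600000
Periods per year m = 2; per-period yield y/m = 0.040000
Number of cashflows N = 4
Cashflows (t years, CF_t, discount factor 1/(1+y/m)^(m*t), PV):
  t = 0.5000: CF_t = 1.600000, DF = 0.961538, PV = 1.538462
  t = 1.0000: CF_t = 1.600000, DF = 0.924556, PV = 1.479290
  t = 1.5000: CF_t = 1.600000, DF = 0.888996, PV = 1.422394
  t = 2.0000: CF_t = 101.600000, DF = 0.854804, PV = 86.848106
Price P = sum_t PV_t = 91.288251
Macaulay numerator sum_t t * PV_t:
  t * PV_t at t = 0.5000: 0.769231
  t * PV_t at t = 1.0000: 1.479290
  t * PV_t at t = 1.5000: 2.133591
  t * PV_t at t = 2.0000: 173.696212
Macaulay duration D = (sum_t t * PV_t) / P = 178.078324 / 91.288251 = 1.950726

Answer: Macaulay duration = 1.9507 years


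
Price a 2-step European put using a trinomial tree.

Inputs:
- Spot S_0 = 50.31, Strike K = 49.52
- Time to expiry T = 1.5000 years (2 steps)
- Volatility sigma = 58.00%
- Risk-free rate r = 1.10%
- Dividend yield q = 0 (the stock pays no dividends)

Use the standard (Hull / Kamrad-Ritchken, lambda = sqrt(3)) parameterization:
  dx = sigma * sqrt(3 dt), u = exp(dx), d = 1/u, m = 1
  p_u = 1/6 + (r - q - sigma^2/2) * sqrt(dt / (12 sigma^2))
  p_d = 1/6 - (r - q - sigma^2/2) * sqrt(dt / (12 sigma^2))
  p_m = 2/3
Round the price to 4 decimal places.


dt = T/N = 0.750000; dx = sigma*sqrt(3*dt) = 0.870000
u = exp(dx) = 2.386911; d = 1/u = 0.418952
p_u = 0.098908, p_m = 0.666667, p_d = 0.234425
Discount per step: exp(-r*dt) = 0.991784
Stock lattice S(k, j) with j the centered position index:
  k=0: S(0,+0) = 50.3100
  k=1: S(1,-1) = 21.0775; S(1,+0) = 50.3100; S(1,+1) = 120.0855
  k=2: S(2,-2) = 8.8304; S(2,-1) = 21.0775; S(2,+0) = 50.3100; S(2,+1) = 120.0855; S(2,+2) = 286.6333
Terminal payoffs V(N, j) = max(K - S_T, 0):
  V(2,-2) = 40.689569; V(2,-1) = 28.442548; V(2,+0) = 0.000000; V(2,+1) = 0.000000; V(2,+2) = 0.000000
Backward induction: V(k, j) = exp(-r*dt) * [p_u * V(k+1, j+1) + p_m * V(k+1, j) + p_d * V(k+1, j-1)]
  V(1,-1) = exp(-r*dt) * [p_u*0.000000 + p_m*28.442548 + p_d*40.689569] = 28.266201
  V(1,+0) = exp(-r*dt) * [p_u*0.000000 + p_m*0.000000 + p_d*28.442548] = 6.612871
  V(1,+1) = exp(-r*dt) * [p_u*0.000000 + p_m*0.000000 + p_d*0.000000] = 0.000000
  V(0,+0) = exp(-r*dt) * [p_u*0.000000 + p_m*6.612871 + p_d*28.266201] = 10.944229

Answer: Price = V(0,0) = 10.9442


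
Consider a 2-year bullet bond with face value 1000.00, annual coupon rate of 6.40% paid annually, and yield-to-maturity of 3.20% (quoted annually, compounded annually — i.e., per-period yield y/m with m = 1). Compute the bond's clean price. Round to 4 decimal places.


Coupon per period c = face * coupon_rate / m = 64.000000
Periods per year m = 1; per-period yield y/m = 0.032000
Number of cashflows N = 2
Cashflows (t years, CF_t, discount factor 1/(1+y/m)^(m*t), PV):
  t = 1.0000: CF_t = 64.000000, DF = 0.968992, PV = 62.015504
  t = 2.0000: CF_t = 1064.000000, DF = 0.938946, PV = 999.038519
Price P = sum_t PV_t = 1061.054023

Answer: Price = 1061.0540


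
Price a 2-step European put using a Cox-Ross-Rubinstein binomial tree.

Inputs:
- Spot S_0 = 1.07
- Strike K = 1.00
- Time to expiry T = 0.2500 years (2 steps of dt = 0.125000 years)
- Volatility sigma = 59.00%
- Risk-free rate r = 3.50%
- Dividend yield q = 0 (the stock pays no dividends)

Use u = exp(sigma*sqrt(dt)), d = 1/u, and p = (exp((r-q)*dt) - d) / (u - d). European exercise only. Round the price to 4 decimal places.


dt = T/N = 0.125000
u = exp(sigma*sqrt(dt)) = 1.231948; d = 1/u = 0.811723
p = (exp((r-q)*dt) - d) / (u - d) = 0.458473
Discount per step: exp(-r*dt) = 0.995635
Stock lattice S(k, i) with i counting down-moves:
  k=0: S(0,0) = 1.0700
  k=1: S(1,0) = 1.3182; S(1,1) = 0.8685
  k=2: S(2,0) = 1.6239; S(2,1) = 1.0700; S(2,2) = 0.7050
Terminal payoffs V(N, i) = max(K - S_T, 0):
  V(2,0) = 0.000000; V(2,1) = 0.000000; V(2,2) = 0.294984
Backward induction: V(k, i) = exp(-r*dt) * [p * V(k+1, i) + (1-p) * V(k+1, i+1)].
  V(1,0) = exp(-r*dt) * [p*0.000000 + (1-p)*0.000000] = 0.000000
  V(1,1) = exp(-r*dt) * [p*0.000000 + (1-p)*0.294984] = 0.159044
  V(0,0) = exp(-r*dt) * [p*0.000000 + (1-p)*0.159044] = 0.085751

Answer: Price = V(0,0) = 0.0858


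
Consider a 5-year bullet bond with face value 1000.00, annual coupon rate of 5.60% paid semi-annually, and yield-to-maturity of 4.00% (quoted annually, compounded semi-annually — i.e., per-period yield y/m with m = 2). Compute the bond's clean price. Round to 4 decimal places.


Answer: Price = 1071.8607

Derivation:
Coupon per period c = face * coupon_rate / m = 28.000000
Periods per year m = 2; per-period yield y/m = 0.020000
Number of cashflows N = 10
Cashflows (t years, CF_t, discount factor 1/(1+y/m)^(m*t), PV):
  t = 0.5000: CF_t = 28.000000, DF = 0.980392, PV = 27.450980
  t = 1.0000: CF_t = 28.000000, DF = 0.961169, PV = 26.912726
  t = 1.5000: CF_t = 28.000000, DF = 0.942322, PV = 26.385025
  t = 2.0000: CF_t = 28.000000, DF = 0.923845, PV = 25.867672
  t = 2.5000: CF_t = 28.000000, DF = 0.905731, PV = 25.360463
  t = 3.0000: CF_t = 28.000000, DF = 0.887971, PV = 24.863199
  t = 3.5000: CF_t = 28.000000, DF = 0.870560, PV = 24.375685
  t = 4.0000: CF_t = 28.000000, DF = 0.853490, PV = 23.897730
  t = 4.5000: CF_t = 28.000000, DF = 0.836755, PV = 23.429147
  t = 5.0000: CF_t = 1028.000000, DF = 0.820348, PV = 843.318052
Price P = sum_t PV_t = 1071.860680


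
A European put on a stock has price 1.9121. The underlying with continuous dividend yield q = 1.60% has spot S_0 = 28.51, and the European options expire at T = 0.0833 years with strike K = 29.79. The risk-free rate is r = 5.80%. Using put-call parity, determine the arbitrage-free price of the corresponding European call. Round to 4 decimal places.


Answer: Call price = 0.7377

Derivation:
Put-call parity: C - P = S_0 * exp(-qT) - K * exp(-rT).
S_0 * exp(-qT) = 28.5100 * 0.99866809 = 28.47202718
K * exp(-rT) = 29.7900 * 0.99518025 = 29.64641972
C = P + S*exp(-qT) - K*exp(-rT)
C = 1.9121 + 28.47202718 - 29.64641972 = 0.7377


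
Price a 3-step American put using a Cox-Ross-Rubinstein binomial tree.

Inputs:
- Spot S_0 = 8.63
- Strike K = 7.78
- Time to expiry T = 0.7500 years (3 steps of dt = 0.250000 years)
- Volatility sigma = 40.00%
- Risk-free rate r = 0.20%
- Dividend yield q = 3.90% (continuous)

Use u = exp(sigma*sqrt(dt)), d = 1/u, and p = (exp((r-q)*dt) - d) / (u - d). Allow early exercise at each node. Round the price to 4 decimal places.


Answer: Price = V(0,0) = 0.8708

Derivation:
dt = T/N = 0.250000
u = exp(sigma*sqrt(dt)) = 1.221403; d = 1/u = 0.818731
p = (exp((r-q)*dt) - d) / (u - d) = 0.427300
Discount per step: exp(-r*dt) = 0.999500
Stock lattice S(k, i) with i counting down-moves:
  k=0: S(0,0) = 8.6300
  k=1: S(1,0) = 10.5407; S(1,1) = 7.0656
  k=2: S(2,0) = 12.8744; S(2,1) = 8.6300; S(2,2) = 5.7849
  k=3: S(3,0) = 15.7249; S(3,1) = 10.5407; S(3,2) = 7.0656; S(3,3) = 4.7362
Terminal payoffs V(N, i) = max(K - S_T, 0):
  V(3,0) = 0.000000; V(3,1) = 0.000000; V(3,2) = 0.714354; V(3,3) = 3.043756
Backward induction: V(k, i) = exp(-r*dt) * [p * V(k+1, i) + (1-p) * V(k+1, i+1)]; then take max(V_cont, immediate exercise) for American.
  V(2,0) = exp(-r*dt) * [p*0.000000 + (1-p)*0.000000] = 0.000000; exercise = 0.000000; V(2,0) = max -> 0.000000
  V(2,1) = exp(-r*dt) * [p*0.000000 + (1-p)*0.714354] = 0.408906; exercise = 0.000000; V(2,1) = max -> 0.408906
  V(2,2) = exp(-r*dt) * [p*0.714354 + (1-p)*3.043756] = 2.047377; exercise = 1.995138; V(2,2) = max -> 2.047377
  V(1,0) = exp(-r*dt) * [p*0.000000 + (1-p)*0.408906] = 0.234063; exercise = 0.000000; V(1,0) = max -> 0.234063
  V(1,1) = exp(-r*dt) * [p*0.408906 + (1-p)*2.047377] = 1.346584; exercise = 0.714354; V(1,1) = max -> 1.346584
  V(0,0) = exp(-r*dt) * [p*0.234063 + (1-p)*1.346584] = 0.870768; exercise = 0.000000; V(0,0) = max -> 0.870768


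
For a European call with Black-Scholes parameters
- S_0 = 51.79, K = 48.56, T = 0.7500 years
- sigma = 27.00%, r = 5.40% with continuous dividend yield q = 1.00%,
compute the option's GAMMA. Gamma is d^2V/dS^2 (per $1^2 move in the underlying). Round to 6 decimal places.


d1 = 0.5334478434; d2 = 0.2996209844
phi(d1) = 0.3460327573; exp(-qT) = 0.9925280548; exp(-rT) = 0.9603091645
Gamma = exp(-qT) * phi(d1) / (S * sigma * sqrt(T)) = 0.9925280548 * 0.3460327573 / (51.7900 * 0.2700 * 0.8660254038) = 0.028361

Answer: Gamma = 0.028361


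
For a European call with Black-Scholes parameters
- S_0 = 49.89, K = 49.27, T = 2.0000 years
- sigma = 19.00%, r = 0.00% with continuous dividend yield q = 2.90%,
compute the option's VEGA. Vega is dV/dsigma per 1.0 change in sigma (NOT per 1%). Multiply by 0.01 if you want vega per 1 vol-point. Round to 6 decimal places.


d1 = -0.0349638054; d2 = -0.3036643823
phi(d1) = 0.3986985079; exp(-qT) = 0.9436499474; exp(-rT) = 1.0000000000
Vega = S * exp(-qT) * phi(d1) * sqrt(T) = 49.8900 * 0.9436499474 * 0.3986985079 * 1.4142135624 = 26.545080

Answer: Vega = 26.545080


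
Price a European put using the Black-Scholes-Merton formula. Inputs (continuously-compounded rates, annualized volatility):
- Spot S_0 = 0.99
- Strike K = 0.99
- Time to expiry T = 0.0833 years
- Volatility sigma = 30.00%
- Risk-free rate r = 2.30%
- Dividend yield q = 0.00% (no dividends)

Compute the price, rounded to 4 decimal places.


Answer: Price = 0.0332

Derivation:
d1 = (ln(S/K) + (r - q + 0.5*sigma^2) * T) / (sigma * sqrt(T)) = 0.06541994
d2 = d1 - sigma * sqrt(T) = -0.02116528
exp(-rT) = 0.99808593; exp(-qT) = 1.00000000
P = K * exp(-rT) * N(-d2) - S_0 * exp(-qT) * N(-d1)
N(-d1) = 0.47391982; N(-d2) = 0.50844309
P = 0.9900 * 0.99808593 * 0.50844309 - 0.9900 * 1.00000000 * 0.47391982 = 0.0332


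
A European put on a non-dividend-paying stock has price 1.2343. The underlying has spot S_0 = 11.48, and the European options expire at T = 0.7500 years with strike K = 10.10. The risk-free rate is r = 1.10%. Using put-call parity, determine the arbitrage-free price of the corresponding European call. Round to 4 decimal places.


Put-call parity: C - P = S_0 * exp(-qT) - K * exp(-rT).
S_0 * exp(-qT) = 11.4800 * 1.00000000 = 11.48000000
K * exp(-rT) = 10.1000 * 0.99178394 = 10.01701777
C = P + S*exp(-qT) - K*exp(-rT)
C = 1.2343 + 11.48000000 - 10.01701777 = 2.6973

Answer: Call price = 2.6973


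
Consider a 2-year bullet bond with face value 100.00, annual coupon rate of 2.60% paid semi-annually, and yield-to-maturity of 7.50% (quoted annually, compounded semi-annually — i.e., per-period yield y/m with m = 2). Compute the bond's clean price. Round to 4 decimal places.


Answer: Price = 91.0541

Derivation:
Coupon per period c = face * coupon_rate / m = 1.300000
Periods per year m = 2; per-period yield y/m = 0.037500
Number of cashflows N = 4
Cashflows (t years, CF_t, discount factor 1/(1+y/m)^(m*t), PV):
  t = 0.5000: CF_t = 1.300000, DF = 0.963855, PV = 1.253012
  t = 1.0000: CF_t = 1.300000, DF = 0.929017, PV = 1.207722
  t = 1.5000: CF_t = 1.300000, DF = 0.895438, PV = 1.164070
  t = 2.0000: CF_t = 101.300000, DF = 0.863073, PV = 87.429305
Price P = sum_t PV_t = 91.054109


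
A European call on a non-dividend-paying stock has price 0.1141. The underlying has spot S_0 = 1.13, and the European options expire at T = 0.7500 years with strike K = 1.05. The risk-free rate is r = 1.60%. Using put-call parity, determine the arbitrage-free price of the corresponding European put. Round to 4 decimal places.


Answer: Put price = 0.0216

Derivation:
Put-call parity: C - P = S_0 * exp(-qT) - K * exp(-rT).
S_0 * exp(-qT) = 1.1300 * 1.00000000 = 1.13000000
K * exp(-rT) = 1.0500 * 0.98807171 = 1.03747530
P = C - S*exp(-qT) + K*exp(-rT)
P = 0.1141 - 1.13000000 + 1.03747530 = 0.0216
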